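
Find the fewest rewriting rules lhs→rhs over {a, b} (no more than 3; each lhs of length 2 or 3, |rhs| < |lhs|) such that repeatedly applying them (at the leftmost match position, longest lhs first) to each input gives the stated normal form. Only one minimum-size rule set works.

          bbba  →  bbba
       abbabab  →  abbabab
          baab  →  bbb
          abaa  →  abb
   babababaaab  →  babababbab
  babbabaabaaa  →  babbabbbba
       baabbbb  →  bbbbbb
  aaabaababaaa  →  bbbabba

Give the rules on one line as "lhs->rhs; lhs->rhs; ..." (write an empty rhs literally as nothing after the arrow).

  | bbba
  | abbabab
  | baab => bbb
  | abaa => abb

aaa->; baa->bb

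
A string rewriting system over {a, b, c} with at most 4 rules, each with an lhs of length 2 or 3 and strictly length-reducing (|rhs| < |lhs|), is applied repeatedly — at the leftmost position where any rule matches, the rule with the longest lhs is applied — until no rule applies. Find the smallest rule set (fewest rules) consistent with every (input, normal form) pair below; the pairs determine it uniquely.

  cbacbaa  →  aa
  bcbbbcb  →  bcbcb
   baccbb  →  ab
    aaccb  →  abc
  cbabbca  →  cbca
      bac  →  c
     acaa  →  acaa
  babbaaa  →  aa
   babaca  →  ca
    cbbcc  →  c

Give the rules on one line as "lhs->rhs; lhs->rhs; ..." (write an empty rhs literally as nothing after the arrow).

  | cbacbaa => ccbaa => abaa => aa
  | bcbbbcb => bcbbcb => bcbcb
  | baccbb => ccbb => abb => ab
  | aaccb => aaab => abc

aab->bc; ba->; bb->b; cc->a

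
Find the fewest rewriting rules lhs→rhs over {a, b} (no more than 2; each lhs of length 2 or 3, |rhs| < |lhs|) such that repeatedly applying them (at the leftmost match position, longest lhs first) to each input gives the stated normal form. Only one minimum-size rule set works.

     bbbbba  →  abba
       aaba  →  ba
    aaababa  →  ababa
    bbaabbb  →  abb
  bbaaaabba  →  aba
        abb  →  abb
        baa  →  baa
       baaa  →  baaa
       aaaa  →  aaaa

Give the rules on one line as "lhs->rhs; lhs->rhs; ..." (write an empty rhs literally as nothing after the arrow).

aab->b; bbb->a

  | bbbbba => abba
  | aaba => ba
  | aaababa => ababa
  | bbaabbb => bbbbb => abb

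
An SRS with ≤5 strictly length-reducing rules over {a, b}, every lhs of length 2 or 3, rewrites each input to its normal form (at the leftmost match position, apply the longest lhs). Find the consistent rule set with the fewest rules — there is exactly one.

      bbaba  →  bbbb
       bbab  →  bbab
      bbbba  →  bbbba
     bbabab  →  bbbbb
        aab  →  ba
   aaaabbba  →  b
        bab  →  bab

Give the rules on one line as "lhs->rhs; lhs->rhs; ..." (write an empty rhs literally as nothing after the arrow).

  | bbaba => bbbb
  | bbab
  | bbbba
  | bbabab => bbbbb

aa->; aab->ba; aba->bb; abb->a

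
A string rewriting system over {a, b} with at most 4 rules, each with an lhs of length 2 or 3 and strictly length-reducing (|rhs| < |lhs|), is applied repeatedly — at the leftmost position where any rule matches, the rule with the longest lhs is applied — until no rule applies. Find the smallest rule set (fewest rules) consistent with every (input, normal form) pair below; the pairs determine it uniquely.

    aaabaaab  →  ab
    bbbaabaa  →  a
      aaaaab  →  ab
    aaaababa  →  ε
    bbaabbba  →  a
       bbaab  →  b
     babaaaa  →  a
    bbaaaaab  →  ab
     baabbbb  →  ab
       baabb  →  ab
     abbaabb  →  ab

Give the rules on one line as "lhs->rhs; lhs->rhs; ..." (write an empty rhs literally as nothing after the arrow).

aa->; ba->; bb->b; bba->a

  | aaabaaab => abaaab => aaab => ab
  | bbbaabaa => bbaabaa => aabaa => baa => a
  | aaaaab => aaab => ab
  | aaaababa => aababa => baba => ba => ε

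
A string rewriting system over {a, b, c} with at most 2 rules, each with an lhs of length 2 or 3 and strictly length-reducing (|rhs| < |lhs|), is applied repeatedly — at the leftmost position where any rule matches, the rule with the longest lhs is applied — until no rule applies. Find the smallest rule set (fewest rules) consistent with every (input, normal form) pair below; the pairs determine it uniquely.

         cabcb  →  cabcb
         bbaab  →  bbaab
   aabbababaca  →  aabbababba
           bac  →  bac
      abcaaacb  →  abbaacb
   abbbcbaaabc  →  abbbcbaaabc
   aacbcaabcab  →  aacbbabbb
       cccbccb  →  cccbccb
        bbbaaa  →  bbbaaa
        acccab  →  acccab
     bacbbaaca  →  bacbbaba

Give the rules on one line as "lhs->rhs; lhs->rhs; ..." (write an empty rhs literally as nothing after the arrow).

  | cabcb
  | bbaab
  | aabbababaca => aabbababba
  | bac

aca->ba; bca->bb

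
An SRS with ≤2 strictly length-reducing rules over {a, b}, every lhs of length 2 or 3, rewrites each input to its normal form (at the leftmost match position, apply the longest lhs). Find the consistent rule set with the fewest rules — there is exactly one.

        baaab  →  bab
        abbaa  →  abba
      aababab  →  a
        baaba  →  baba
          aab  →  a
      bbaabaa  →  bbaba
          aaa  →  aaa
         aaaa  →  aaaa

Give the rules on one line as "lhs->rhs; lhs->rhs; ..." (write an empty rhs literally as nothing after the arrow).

aab->a; baa->ba

  | baaab => baab => bab
  | abbaa => abba
  | aababab => aabab => aab => a
  | baaba => baba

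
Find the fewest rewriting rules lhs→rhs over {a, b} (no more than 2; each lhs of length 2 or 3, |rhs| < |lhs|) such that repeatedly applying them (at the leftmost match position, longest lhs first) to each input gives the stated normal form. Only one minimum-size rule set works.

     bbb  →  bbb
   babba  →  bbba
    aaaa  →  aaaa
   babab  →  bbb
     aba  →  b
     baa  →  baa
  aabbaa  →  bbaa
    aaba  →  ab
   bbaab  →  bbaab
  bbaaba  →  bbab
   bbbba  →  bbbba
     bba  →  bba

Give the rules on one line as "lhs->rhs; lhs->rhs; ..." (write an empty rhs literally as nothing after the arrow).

aba->b; abb->bb

  | bbb
  | babba => bbba
  | aaaa
  | babab => bbb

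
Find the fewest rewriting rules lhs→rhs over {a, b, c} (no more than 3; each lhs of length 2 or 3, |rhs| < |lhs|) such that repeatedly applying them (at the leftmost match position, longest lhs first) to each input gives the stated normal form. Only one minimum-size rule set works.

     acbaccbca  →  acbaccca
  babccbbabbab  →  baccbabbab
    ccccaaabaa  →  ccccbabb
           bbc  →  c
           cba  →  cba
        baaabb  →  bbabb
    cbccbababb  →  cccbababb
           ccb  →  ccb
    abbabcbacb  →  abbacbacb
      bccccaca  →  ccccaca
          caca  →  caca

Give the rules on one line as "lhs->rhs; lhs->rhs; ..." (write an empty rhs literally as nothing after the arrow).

aa->b; bc->c; cbb->cb

  | acbaccbca => acbaccca
  | babccbbabbab => baccbbabbab => baccbabbab
  | ccccaaabaa => ccccbabaa => ccccbabb
  | bbc => bc => c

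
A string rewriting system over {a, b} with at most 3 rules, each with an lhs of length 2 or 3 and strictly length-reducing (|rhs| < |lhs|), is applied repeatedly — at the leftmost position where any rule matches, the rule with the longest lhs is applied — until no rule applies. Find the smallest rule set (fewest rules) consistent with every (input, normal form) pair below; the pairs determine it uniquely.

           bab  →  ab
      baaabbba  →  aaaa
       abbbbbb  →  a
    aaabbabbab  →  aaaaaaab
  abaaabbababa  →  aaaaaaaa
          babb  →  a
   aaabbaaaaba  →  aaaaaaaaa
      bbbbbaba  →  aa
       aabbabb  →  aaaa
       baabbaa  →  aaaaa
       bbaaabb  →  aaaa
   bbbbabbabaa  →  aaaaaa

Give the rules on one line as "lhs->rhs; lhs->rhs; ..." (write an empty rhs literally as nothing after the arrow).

  | bab => ab
  | baaabbba => aaabbba => aaaba => aaaa
  | abbbbbb => abbbb => abb => a
  | aaabbabbab => aaaaabbab => aaaaaaab

ba->a; bb->; bba->aa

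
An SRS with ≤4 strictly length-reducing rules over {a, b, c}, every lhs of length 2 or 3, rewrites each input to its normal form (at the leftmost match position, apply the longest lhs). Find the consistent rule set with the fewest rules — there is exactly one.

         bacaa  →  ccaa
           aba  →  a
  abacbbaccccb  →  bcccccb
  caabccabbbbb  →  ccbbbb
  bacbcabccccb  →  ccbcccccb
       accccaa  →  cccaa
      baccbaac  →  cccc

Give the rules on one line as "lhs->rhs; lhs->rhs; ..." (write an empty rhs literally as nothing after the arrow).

ab->; ac->; ba->c

  | bacaa => ccaa
  | aba => a
  | abacbbaccccb => acbbaccccb => bbaccccb => bcccccb
  | caabccabbbbb => caccabbbbb => ccabbbbb => ccbbbb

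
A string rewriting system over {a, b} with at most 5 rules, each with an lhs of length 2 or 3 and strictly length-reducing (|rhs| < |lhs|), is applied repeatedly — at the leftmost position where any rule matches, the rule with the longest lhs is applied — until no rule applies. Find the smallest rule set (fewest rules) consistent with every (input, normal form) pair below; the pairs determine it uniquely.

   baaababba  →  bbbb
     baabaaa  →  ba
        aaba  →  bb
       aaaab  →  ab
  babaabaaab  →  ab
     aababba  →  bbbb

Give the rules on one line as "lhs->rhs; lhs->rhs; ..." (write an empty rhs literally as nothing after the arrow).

aa->b; baa->a; bab->a; bba->bb

  | baaababba => aababba => bbabba => bbbba => bbbb
  | baabaaa => abaaa => aaa => ba
  | aaba => bba => bb
  | aaaab => baab => ab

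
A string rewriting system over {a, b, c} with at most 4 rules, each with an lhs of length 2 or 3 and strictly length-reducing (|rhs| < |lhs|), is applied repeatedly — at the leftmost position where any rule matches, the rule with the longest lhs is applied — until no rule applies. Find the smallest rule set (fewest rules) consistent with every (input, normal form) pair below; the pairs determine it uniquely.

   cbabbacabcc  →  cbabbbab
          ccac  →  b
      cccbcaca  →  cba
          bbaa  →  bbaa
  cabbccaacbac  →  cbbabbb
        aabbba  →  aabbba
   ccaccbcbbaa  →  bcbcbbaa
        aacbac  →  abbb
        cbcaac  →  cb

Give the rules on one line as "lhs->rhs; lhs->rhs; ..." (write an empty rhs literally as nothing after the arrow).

ac->b; ca->c; cc->

  | cbabbacabcc => cbabbbabcc => cbabbbab
  | ccac => ac => b
  | cccbcaca => cbcaca => cbcca => cba
  | bbaa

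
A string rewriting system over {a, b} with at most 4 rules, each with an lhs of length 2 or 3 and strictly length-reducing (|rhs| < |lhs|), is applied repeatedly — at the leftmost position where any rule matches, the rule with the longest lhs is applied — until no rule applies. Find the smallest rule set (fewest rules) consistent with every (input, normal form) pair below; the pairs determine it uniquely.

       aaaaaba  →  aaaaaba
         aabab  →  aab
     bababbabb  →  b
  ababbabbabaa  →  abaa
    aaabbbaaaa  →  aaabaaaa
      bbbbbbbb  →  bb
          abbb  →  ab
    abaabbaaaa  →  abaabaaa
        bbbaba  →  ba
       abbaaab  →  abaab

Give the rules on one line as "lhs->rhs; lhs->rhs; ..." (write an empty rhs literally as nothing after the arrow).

bab->b; bba->b; bbb->b

  | aaaaaba
  | aabab => aab
  | bababbabb => babbabb => bbabb => bbb => b
  | ababbabbabaa => abbabbabaa => abbbabaa => ababaa => abaa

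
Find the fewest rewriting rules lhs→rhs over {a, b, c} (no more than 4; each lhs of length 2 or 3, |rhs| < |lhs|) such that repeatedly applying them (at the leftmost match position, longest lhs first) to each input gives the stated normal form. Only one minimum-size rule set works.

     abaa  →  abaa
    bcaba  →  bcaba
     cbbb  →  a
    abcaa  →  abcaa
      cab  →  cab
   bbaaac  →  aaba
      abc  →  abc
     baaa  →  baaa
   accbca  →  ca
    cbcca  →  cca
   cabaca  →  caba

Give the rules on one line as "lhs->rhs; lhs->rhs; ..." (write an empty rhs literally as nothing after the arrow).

aac->ba; ac->; bb->a; cb->

  | abaa
  | bcaba
  | cbbb => bb => a
  | abcaa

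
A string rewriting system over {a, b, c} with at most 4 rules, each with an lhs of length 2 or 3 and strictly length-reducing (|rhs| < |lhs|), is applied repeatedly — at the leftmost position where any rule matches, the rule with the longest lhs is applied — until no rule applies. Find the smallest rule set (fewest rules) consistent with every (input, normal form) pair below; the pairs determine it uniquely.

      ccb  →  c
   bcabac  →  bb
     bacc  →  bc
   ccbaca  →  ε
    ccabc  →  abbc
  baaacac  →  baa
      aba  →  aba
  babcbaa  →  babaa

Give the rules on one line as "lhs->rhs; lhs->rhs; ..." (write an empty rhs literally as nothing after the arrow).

ac->; ca->; cb->; cca->ab

  | ccb => c
  | bcabac => bbac => bb
  | bacc => bc
  | ccbaca => caca => ca => ε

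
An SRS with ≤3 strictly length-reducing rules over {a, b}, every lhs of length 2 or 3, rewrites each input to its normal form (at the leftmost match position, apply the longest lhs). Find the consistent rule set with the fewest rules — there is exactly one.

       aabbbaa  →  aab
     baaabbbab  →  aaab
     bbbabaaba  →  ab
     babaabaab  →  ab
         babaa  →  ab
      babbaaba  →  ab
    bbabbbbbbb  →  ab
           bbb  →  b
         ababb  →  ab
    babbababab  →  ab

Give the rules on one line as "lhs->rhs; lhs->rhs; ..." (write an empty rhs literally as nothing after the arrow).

aba->ab; ba->a; bb->b

  | aabbbaa => aabbaa => aabaa => aaba => aab
  | baaabbbab => aaabbbab => aaabbab => aaabab => aaabb => aaab
  | bbbabaaba => bbabaaba => babaaba => abaaba => ababa => abba => aba => ab
  | babaabaab => abaabaab => ababaab => abbaab => abaab => abab => abb => ab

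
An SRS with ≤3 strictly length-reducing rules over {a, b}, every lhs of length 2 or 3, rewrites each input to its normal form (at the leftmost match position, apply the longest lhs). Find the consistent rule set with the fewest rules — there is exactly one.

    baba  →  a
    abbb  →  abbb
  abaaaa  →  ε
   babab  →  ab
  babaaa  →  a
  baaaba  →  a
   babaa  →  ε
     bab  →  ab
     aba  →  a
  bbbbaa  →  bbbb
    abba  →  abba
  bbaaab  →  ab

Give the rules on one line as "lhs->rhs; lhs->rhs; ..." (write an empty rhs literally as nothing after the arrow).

aa->; aba->a; bab->ab

  | baba => aba => a
  | abbb
  | abaaaa => aaaa => aa => ε
  | babab => abab => ab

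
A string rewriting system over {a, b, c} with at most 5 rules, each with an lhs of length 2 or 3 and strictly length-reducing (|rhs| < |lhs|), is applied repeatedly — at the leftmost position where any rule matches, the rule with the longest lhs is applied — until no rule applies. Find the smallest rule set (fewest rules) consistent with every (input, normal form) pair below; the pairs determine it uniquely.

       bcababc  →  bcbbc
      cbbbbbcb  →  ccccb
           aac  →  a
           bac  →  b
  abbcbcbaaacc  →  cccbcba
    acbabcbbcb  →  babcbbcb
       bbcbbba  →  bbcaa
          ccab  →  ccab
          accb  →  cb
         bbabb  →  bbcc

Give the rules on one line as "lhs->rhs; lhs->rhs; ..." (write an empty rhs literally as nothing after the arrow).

  | bcababc => bcbbc
  | cbbbbbcb => cabbcb => ccccb
  | aac => a
  | bac => b

aba->b; abb->cc; ac->; bbb->a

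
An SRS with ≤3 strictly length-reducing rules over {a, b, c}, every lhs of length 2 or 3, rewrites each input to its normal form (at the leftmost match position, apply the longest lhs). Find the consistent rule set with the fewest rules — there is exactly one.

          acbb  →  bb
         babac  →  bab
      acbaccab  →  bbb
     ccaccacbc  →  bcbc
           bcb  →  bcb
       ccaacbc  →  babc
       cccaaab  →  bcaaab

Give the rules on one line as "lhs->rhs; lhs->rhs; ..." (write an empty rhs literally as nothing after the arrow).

ac->; cab->bb; cc->b

  | acbb => bb
  | babac => bab
  | acbaccab => baccab => bcab => bbb
  | ccaccacbc => baccacbc => bcacbc => bcbc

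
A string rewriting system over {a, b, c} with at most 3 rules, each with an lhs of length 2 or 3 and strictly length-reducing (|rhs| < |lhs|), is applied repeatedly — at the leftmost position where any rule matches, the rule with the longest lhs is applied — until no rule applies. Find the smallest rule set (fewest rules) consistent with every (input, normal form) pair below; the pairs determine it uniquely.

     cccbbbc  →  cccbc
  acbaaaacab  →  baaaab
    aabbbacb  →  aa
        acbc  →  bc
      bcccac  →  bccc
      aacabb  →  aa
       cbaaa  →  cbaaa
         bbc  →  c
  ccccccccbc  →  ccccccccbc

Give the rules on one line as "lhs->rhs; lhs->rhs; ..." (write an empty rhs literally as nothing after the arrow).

ac->; bb->

  | cccbbbc => cccbc
  | acbaaaacab => baaaacab => baaaab
  | aabbbacb => aabacb => aabb => aa
  | acbc => bc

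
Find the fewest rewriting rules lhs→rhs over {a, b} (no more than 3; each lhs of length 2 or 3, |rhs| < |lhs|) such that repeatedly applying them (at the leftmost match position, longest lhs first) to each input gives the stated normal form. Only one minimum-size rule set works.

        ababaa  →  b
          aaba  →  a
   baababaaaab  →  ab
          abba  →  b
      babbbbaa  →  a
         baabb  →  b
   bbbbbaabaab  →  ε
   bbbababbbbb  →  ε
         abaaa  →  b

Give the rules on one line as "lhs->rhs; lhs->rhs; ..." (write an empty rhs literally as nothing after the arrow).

aa->b; ba->a; bb->

  | ababaa => aabaa => bbaa => aa => b
  | aaba => bba => a
  | baababaaaab => aababaaaab => bbabaaaab => abaaaab => aaaaab => baaab => aaab => bab => ab
  | abba => aa => b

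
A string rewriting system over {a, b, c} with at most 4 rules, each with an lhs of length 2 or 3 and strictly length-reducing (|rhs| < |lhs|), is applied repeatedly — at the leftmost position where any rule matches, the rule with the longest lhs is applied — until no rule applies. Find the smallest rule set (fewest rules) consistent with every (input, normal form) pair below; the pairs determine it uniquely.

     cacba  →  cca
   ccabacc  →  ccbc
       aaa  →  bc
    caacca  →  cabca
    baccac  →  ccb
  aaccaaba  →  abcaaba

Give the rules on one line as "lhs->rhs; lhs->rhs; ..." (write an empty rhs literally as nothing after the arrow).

  | cacba => cbba => cca
  | ccabacc => ccabbc => ccacc => ccbc
  | aaa => bc
  | caacca => cabca

aaa->bc; ac->b; bb->c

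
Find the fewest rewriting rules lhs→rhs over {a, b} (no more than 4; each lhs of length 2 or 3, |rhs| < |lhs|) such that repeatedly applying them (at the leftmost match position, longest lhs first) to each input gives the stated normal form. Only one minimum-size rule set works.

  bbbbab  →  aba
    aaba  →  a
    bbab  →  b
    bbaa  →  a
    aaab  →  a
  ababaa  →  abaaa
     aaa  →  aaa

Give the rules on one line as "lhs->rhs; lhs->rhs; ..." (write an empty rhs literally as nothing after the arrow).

  | bbbbab => abab => aba
  | aaba => a
  | bbab => b
  | bbaa => a

aab->; bab->ba; bba->; bbb->a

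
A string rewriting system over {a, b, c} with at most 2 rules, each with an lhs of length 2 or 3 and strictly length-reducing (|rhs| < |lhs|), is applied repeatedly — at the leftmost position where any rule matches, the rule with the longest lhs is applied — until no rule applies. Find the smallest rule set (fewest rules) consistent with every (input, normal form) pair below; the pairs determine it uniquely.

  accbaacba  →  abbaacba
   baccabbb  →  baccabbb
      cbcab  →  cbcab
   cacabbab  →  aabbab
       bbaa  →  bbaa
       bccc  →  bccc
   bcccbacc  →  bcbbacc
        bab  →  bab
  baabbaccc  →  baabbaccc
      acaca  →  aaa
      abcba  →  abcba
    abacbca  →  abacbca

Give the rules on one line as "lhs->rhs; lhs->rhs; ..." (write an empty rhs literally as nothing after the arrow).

  | accbaacba => abbaacba
  | baccabbb
  | cbcab
  | cacabbab => aabbab

cac->a; ccb->bb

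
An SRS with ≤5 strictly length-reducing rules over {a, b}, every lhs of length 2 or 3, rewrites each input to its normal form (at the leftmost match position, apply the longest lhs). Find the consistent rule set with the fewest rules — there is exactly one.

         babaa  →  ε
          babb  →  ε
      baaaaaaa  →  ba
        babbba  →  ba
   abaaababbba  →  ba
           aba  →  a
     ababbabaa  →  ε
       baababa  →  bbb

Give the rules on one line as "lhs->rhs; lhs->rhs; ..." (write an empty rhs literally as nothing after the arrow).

aa->b; aaa->; ab->; bab->a

  | babaa => aaa => ε
  | babb => ab => ε
  | baaaaaaa => baaaa => ba
  | babbba => abba => ba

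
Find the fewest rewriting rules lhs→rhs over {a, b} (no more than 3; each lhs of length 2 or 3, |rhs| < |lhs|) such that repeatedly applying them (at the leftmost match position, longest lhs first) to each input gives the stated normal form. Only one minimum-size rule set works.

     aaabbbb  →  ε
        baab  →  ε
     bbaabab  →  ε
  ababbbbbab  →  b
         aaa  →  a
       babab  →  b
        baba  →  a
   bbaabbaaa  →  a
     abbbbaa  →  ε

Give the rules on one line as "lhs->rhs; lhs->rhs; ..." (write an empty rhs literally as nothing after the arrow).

  | aaabbbb => abbbb => bbbb => bb => ε
  | baab => bb => ε
  | bbaabab => aabab => bab => bb => ε
  | ababbbbbab => babbbbbab => bbbbbbab => bbbbab => bbab => ab => b

aa->; ab->b; bb->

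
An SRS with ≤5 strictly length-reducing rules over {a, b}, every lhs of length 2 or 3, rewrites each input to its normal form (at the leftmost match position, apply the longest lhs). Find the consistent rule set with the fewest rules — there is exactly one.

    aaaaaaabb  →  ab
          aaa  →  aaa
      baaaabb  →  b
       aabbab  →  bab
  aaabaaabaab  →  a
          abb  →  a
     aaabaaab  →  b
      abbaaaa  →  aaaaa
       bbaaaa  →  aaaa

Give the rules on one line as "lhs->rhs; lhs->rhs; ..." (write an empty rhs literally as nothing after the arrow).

aab->bb; aba->a; baa->ab; bb->

  | aaaaaaabb => aaaaabbb => aaabbbb => abbbbb => abbb => ab
  | aaa
  | baaaabb => abaabb => aabb => bbb => b
  | aabbab => bbbab => bab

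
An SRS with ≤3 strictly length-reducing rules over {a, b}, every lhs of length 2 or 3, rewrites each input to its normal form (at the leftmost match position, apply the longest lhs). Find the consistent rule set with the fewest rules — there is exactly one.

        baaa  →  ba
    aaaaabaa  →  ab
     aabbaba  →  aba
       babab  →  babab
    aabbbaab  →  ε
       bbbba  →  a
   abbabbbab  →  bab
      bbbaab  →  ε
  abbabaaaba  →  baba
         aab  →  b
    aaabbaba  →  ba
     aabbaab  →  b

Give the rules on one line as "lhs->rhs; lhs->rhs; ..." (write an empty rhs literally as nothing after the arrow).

aa->; bb->

  | baaa => ba
  | aaaaabaa => aaabaa => abaa => ab
  | aabbaba => bbaba => aba
  | babab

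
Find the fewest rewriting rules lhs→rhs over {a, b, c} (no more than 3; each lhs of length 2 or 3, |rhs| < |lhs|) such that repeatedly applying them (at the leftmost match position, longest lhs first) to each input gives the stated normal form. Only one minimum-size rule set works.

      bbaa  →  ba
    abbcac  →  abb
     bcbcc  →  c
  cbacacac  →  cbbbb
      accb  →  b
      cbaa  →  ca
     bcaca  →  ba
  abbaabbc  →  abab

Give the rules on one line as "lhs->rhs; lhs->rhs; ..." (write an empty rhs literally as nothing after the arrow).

  | bbaa => ba
  | abbcac => abac => abb
  | bcbcc => bcc => c
  | cbacacac => cbbacac => cbbbac => cbbbb

ac->b; baa->a; bc->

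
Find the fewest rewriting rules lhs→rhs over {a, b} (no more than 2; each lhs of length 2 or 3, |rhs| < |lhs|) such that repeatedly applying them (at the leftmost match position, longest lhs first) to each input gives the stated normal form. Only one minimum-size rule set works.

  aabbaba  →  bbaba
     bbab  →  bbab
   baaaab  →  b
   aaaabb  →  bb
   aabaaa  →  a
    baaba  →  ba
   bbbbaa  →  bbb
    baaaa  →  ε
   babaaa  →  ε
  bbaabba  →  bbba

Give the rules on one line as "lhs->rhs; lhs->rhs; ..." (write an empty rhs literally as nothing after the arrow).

aa->; baa->

  | aabbaba => bbaba
  | bbab
  | baaaab => aab => b
  | aaaabb => aabb => bb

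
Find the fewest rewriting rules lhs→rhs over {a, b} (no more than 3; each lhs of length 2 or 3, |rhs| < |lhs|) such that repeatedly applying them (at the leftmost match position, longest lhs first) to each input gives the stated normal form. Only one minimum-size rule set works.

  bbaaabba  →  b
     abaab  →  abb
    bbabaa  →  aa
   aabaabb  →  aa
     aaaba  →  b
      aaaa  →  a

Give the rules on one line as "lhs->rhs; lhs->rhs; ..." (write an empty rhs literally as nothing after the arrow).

  | bbaaabba => bbaabba => bbabba => bbbba => ba => b
  | abaab => abab => abb
  | bbabaa => bbbaa => aa
  | aabaabb => aababb => aabbb => aa

aaa->; ba->b; bbb->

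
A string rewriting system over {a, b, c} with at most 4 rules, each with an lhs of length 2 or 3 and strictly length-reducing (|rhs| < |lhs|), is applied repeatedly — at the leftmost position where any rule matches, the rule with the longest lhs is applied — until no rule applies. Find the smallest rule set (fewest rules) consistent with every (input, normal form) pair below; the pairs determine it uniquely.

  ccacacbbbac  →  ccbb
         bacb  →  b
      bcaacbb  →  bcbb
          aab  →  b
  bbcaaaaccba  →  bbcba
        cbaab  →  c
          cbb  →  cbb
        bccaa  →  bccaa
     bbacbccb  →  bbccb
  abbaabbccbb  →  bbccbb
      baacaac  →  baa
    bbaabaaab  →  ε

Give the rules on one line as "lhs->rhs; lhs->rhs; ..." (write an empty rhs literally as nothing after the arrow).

ab->b; ac->; bab->; bac->

  | ccacacbbbac => ccacbbbac => ccbbbac => ccbb
  | bacb => b
  | bcaacbb => bcabb => bcbb
  | aab => ab => b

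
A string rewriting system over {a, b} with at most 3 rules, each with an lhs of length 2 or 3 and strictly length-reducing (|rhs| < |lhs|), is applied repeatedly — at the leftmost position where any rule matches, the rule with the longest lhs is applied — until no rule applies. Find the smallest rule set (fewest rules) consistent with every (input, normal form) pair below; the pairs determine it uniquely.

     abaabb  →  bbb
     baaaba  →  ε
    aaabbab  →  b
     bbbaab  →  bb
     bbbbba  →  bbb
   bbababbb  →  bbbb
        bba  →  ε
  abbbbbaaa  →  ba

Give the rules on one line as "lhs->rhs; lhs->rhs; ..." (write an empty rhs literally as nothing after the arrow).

ab->b; bba->

  | abaabb => baabb => babb => bbb
  | baaaba => baaba => baba => bba => ε
  | aaabbab => aabbab => abbab => bbab => b
  | bbbaab => bab => bb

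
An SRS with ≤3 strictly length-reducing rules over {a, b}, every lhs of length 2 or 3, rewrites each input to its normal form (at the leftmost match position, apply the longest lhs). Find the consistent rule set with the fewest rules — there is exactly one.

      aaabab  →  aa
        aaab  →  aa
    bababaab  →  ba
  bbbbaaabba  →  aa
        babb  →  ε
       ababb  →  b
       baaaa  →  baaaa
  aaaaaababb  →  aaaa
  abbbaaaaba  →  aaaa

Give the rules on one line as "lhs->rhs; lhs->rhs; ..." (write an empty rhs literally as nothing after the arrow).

ab->; bb->

  | aaabab => aaab => aa
  | aaab => aa
  | bababaab => babaab => baab => ba
  | bbbbaaabba => bbaaabba => aaabba => aaba => aa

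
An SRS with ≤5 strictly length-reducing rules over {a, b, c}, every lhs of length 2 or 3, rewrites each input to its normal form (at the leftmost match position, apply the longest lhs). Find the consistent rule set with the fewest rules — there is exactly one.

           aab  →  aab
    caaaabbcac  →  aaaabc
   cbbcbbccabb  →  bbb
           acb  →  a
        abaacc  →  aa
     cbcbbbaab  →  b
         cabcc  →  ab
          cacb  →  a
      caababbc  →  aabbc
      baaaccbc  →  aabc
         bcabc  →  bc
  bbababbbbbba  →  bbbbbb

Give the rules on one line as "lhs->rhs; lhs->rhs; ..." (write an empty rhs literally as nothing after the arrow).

  | aab
  | caaaabbcac => aaaabbcac => aaaabbac => aaaabc
  | cbbcbbccabb => bcbbccabb => bbccabb => bbabb => bbb
  | acb => a

ba->; ca->a; cb->; cc->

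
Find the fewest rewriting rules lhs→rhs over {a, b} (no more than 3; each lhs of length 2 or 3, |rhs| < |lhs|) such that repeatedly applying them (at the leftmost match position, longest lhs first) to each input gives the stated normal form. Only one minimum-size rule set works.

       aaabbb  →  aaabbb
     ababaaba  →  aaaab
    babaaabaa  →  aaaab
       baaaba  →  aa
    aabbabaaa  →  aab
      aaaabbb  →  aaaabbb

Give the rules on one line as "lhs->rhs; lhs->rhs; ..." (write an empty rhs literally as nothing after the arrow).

ba->b; bab->a

  | aaabbb
  | ababaaba => aaaaba => aaaab
  | babaaabaa => aaaabaa => aaaaba => aaaab
  | baaaba => baaba => baba => aa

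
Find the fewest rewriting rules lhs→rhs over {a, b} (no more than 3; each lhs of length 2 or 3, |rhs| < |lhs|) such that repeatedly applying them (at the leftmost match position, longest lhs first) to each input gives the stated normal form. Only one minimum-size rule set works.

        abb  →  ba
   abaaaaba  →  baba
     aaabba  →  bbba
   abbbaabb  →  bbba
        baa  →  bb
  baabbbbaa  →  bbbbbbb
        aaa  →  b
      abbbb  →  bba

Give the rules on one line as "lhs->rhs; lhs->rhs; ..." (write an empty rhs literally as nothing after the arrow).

aa->b; aaa->aa; abb->ba

  | abb => ba
  | abaaaaba => abaaaba => abaaba => abbba => baba
  | aaabba => aabba => bbba
  | abbbaabb => babaabb => babbbb => bbabb => bbba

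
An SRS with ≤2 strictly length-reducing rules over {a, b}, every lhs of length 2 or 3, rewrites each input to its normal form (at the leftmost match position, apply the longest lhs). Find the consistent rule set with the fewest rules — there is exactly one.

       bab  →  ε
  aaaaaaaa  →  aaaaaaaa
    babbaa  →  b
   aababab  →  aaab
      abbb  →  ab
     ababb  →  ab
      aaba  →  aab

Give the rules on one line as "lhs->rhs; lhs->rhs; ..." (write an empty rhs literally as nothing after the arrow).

  | bab => bb => ε
  | aaaaaaaa
  | babbaa => bbbaa => baa => ba => b
  | aababab => aabbab => aaab

ba->b; bb->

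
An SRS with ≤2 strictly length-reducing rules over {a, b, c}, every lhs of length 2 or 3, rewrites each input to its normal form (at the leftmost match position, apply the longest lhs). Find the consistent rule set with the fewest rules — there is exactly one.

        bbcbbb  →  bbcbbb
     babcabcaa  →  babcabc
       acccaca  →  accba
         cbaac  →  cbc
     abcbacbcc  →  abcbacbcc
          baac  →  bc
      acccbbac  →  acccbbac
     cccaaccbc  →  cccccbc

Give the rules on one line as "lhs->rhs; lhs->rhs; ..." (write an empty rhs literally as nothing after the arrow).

aa->; cac->b

  | bbcbbb
  | babcabcaa => babcabc
  | acccaca => accba
  | cbaac => cbc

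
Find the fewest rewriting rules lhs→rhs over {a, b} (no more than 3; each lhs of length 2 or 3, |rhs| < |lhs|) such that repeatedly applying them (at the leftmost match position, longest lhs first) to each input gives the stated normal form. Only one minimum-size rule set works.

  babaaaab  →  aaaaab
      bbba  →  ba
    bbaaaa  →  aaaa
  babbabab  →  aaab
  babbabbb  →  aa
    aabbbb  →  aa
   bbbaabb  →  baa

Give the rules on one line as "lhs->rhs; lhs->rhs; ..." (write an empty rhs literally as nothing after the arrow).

  | babaaaab => aaaaab
  | bbba => ba
  | bbaaaa => aaaa
  | babbabab => ababab => aaab

bab->a; bb->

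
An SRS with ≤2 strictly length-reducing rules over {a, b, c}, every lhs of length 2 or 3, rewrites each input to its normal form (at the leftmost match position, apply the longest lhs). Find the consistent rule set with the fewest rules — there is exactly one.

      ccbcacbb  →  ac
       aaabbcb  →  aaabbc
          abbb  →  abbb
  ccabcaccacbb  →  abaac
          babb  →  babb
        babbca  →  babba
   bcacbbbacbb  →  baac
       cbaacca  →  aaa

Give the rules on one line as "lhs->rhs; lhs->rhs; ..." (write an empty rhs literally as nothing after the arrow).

  | ccbcacbb => cccacbb => ccacbb => cacbb => acbb => acb => ac
  | aaabbcb => aaabbc
  | abbb
  | ccabcaccacbb => cabcaccacbb => abcaccacbb => abaccacbb => abacacbb => abaacbb => abaacb => abaac

ca->a; cb->c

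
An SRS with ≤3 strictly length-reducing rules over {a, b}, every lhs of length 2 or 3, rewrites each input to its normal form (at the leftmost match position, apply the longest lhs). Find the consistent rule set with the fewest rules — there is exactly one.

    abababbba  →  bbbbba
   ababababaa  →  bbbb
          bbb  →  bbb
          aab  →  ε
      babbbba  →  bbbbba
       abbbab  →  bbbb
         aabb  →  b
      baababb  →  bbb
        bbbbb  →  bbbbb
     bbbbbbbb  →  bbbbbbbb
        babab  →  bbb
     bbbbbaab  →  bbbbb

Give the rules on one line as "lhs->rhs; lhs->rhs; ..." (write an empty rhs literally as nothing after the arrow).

  | abababbba => bababbba => bbabbba => bbbbba
  | ababababaa => babababaa => bbababaa => bbbabaa => bbbbaa => bbbb
  | bbb
  | aab => ε

aa->; aab->; ab->b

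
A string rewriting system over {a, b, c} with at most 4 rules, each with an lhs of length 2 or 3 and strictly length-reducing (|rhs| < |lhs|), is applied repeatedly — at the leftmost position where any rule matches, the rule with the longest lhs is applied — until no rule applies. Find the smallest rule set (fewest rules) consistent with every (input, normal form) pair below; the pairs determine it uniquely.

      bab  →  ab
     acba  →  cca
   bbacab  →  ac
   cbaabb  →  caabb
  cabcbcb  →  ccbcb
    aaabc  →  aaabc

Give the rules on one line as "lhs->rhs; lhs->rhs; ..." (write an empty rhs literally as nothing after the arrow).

  | bab => ab
  | acba => cca
  | bbacab => bacab => acab => ac
  | cbaabb => caabb

acb->cc; ba->a; cab->c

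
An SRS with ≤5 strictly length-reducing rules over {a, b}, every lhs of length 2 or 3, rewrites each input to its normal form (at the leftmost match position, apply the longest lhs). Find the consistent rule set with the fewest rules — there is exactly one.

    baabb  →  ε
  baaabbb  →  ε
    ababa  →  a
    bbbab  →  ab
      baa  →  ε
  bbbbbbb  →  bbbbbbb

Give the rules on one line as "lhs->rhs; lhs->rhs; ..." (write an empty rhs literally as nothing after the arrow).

aa->; aab->aa; abb->aa; ba->a

  | baabb => aabb => aab => aa => ε
  | baaabbb => aaabbb => abbb => aab => aa => ε
  | ababa => aaba => aaa => a
  | bbbab => bbab => bab => ab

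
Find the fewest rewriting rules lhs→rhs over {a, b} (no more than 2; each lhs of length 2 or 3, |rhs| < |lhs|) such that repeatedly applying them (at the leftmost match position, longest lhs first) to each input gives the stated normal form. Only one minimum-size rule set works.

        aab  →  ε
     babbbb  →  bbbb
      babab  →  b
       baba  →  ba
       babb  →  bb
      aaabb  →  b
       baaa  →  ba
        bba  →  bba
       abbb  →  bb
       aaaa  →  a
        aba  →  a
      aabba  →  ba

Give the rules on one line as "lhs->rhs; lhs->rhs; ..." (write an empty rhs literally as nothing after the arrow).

  | aab => ab => ε
  | babbbb => bbbb
  | babab => bab => b
  | baba => ba

aa->a; ab->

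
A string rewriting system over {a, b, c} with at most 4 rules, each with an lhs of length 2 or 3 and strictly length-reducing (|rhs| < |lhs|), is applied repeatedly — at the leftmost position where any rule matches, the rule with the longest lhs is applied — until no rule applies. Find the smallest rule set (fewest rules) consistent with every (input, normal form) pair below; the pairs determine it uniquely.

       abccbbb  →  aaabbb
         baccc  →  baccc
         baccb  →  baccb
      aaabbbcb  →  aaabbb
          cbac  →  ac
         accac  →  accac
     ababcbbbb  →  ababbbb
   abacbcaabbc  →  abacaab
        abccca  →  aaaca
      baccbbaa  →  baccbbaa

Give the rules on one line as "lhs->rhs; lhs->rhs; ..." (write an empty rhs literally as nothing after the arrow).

bc->; bcc->aa; cba->a

  | abccbbb => aaabbb
  | baccc
  | baccb
  | aaabbbcb => aaabbb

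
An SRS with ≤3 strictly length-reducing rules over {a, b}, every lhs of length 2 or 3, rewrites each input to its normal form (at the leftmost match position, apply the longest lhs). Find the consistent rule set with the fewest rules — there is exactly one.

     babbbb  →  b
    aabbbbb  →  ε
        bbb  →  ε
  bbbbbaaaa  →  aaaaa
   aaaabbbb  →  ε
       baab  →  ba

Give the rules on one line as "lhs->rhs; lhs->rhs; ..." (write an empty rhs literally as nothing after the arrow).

  | babbbb => bbbb => abb => b
  | aabbbbb => abbbb => bbb => ab => ε
  | bbb => ab => ε
  | bbbbbaaaa => abbbaaaa => bbaaaa => aaaaa

ab->; bb->a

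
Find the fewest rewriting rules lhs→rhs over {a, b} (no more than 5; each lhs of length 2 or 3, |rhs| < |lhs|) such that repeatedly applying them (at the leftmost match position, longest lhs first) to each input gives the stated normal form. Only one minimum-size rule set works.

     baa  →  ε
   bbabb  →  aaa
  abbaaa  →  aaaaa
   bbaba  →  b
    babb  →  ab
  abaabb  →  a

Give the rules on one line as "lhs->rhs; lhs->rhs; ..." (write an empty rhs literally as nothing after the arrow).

  | baa => ε
  | bbabb => aabb => aaa
  | abbaaa => aaaaa
  | bbaba => aaba => aba => ba => b

aba->ba; ba->b; baa->; bb->a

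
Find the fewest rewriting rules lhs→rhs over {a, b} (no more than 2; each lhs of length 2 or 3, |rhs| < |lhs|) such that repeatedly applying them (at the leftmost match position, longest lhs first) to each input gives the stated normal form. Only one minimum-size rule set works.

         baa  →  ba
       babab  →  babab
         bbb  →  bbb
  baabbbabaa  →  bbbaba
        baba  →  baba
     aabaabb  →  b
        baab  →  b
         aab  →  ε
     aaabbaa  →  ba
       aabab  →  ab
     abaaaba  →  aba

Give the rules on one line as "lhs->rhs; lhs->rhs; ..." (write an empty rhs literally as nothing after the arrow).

  | baa => ba
  | babab
  | bbb
  | baabbbabaa => bbbabaa => bbbaba

aa->a; aab->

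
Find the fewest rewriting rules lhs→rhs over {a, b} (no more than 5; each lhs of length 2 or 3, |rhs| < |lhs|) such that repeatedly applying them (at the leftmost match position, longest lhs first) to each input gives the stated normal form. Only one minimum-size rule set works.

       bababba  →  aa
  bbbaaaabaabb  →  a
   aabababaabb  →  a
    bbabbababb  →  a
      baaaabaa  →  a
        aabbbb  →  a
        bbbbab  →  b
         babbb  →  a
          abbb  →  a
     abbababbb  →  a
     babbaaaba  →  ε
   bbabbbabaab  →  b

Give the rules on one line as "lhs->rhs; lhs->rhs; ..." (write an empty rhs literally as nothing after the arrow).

  | bababba => babba => bba => aa
  | bbbaaaabaabb => bbaaaabaabb => aaaaabaabb => aaaabaabb => aaabaabb => aabaabb => abaabb => baabb => abb => bb => a
  | aabababaabb => abababaabb => bababaabb => babaabb => baabb => abb => bb => a
  | bbabbababb => aabbababb => abbababb => bbababb => aababb => ababb => babb => bb => a

ab->b; ba->; bb->a; bbb->bb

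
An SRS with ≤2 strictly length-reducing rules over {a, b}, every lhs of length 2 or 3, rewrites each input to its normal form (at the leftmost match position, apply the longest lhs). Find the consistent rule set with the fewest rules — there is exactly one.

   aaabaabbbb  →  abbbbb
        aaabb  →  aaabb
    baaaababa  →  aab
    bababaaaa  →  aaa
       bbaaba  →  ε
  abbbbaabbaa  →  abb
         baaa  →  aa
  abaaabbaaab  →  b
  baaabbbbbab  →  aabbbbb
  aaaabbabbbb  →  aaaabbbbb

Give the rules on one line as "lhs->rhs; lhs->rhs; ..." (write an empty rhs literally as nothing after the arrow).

  | aaabaabbbb => aababbbb => abbbbb
  | aaabb
  | baaaababa => aaababa => aabba => aab
  | bababaaaa => babaaaa => baaaa => aaa

aba->b; ba->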